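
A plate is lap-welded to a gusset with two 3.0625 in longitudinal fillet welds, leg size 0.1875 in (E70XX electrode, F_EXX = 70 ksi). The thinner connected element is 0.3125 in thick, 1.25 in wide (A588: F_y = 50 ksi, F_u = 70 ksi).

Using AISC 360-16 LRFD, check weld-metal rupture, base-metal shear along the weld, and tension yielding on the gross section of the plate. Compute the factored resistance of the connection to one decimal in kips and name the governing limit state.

Weld metal: throat = 0.707×0.1875 = 0.13256 in, L = 2×3.0625 = 6.125 in. φR_n = 0.75 × 0.6 × 70 × 0.13256 × 6.125 = 25.6 kips.
Base metal shear (0.3125 in plate): yield φR_n = 1.0×0.6×50×0.3125×6.125 = 57.4 kips; rupture φR_n = 0.75×0.6×70×0.3125×6.125 = 60.3 kips; take 57.4 kips (yield).
Tension yield (gross): A_g = 1.25×0.3125 = 0.39063 in². φR_n = 0.90 × 50 × 0.39063 = 17.6 kips.
Governing: min(25.6, 57.4, 17.6) = 17.6 kips → gross-section yield.

17.6 kips (gross-section yield governs)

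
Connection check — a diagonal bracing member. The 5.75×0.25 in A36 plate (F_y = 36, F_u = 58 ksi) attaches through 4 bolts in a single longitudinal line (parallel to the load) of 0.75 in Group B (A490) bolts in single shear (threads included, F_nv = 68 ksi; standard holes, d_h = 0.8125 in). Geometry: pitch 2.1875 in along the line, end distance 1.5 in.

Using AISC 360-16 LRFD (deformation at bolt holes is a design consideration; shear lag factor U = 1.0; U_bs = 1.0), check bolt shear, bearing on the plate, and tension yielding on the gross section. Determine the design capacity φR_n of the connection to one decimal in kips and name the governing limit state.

Bolt shear: A_b = π(0.75)²/4 = 0.44179 in². φR_n = 0.75 × 68 × 0.44179 × 4 × 1 = 90.1 kips.
Bearing (0.25 in plate, F_u = 58 ksi): end bolts L_c = 1.5 − 0.8125/2 = 1.09375, R_n = min(1.2×1.09375×0.25×58, 2.4×0.75×0.25×58) = 19.031 kips/bolt; interior L_c = 2.1875 − 0.8125 = 1.375, R_n = 23.925 kips/bolt. φR_n = 0.75 × (1×19.031 + 3×23.925) = 68.1 kips.
Tension yield (gross): A_g = 5.75×0.25 = 1.4375 in². φR_n = 0.90 × 36 × 1.4375 = 46.6 kips.
Governing: min(90.1, 68.1, 46.6) = 46.6 kips → gross-section yield.

46.6 kips (gross-section yield governs)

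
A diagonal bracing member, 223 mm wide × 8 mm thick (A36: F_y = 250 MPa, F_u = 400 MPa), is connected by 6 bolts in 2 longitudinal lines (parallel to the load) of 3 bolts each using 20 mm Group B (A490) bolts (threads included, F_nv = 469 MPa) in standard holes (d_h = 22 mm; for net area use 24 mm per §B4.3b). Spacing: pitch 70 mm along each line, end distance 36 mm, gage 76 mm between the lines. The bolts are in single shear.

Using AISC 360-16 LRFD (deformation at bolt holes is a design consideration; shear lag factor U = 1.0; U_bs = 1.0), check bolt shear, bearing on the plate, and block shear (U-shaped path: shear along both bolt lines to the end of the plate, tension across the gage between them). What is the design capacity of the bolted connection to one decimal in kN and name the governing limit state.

441.6 kN (block shear governs)

Bolt shear: A_b = π(20)²/4 = 314.16 mm². φR_n = 0.75 × 469 × 314.16 × 6 × 1 = 663.0 kN.
Bearing (8 mm plate, F_u = 400 MPa): end bolts L_c = 36 − 22/2 = 25, R_n = min(1.2×25×8×400, 2.4×20×8×400) = 96 kN/bolt; interior L_c = 70 − 22 = 48, R_n = 153.6 kN/bolt. φR_n = 0.75 × (2×96 + 4×153.6) = 604.8 kN.
Block shear: shear path 2×[36+2×70] = 2×176 mm, A_gv = 2816, A_nv = 2×(176 − 2.5×24)×8 = 1856 mm²; tension across gage: (76 − 1×24)×8 = 416 mm². R_n = min(0.6×400×1856, 0.6×250×2816) + 1.0×400×416 = min(445.44, 422.4) + 166.4 = 588.8 kN. φR_n = 0.75 × 588.8 = 441.6 kN.
Governing: min(663.0, 604.8, 441.6) = 441.6 kN → block shear.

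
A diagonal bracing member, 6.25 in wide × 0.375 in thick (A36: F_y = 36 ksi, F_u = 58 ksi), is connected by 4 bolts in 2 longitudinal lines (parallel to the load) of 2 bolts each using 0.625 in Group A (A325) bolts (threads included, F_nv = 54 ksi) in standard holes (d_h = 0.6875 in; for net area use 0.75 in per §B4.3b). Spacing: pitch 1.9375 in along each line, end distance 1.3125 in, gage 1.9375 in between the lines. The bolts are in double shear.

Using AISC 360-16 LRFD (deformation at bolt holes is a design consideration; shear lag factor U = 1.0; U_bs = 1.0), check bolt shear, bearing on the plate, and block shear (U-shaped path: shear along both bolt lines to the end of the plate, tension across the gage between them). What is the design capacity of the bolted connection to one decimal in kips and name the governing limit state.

58.9 kips (block shear governs)

Bolt shear: A_b = π(0.625)²/4 = 0.3068 in². φR_n = 0.75 × 54 × 0.3068 × 4 × 2 = 99.4 kips.
Bearing (0.375 in plate, F_u = 58 ksi): end bolts L_c = 1.3125 − 0.6875/2 = 0.96875, R_n = min(1.2×0.96875×0.375×58, 2.4×0.625×0.375×58) = 25.284 kips/bolt; interior L_c = 1.9375 − 0.6875 = 1.25, R_n = 32.625 kips/bolt. φR_n = 0.75 × (2×25.284 + 2×32.625) = 86.9 kips.
Block shear: shear path 2×[1.3125+1×1.9375] = 2×3.25 in, A_gv = 2.4375, A_nv = 2×(3.25 − 1.5×0.75)×0.375 = 1.5938 in²; tension across gage: (1.9375 − 1×0.75)×0.375 = 0.44531 in². R_n = min(0.6×58×1.5938, 0.6×36×2.4375) + 1.0×58×0.44531 = min(55.464, 52.65) + 25.828 = 78.478 kips. φR_n = 0.75 × 78.478 = 58.9 kips.
Governing: min(99.4, 86.9, 58.9) = 58.9 kips → block shear.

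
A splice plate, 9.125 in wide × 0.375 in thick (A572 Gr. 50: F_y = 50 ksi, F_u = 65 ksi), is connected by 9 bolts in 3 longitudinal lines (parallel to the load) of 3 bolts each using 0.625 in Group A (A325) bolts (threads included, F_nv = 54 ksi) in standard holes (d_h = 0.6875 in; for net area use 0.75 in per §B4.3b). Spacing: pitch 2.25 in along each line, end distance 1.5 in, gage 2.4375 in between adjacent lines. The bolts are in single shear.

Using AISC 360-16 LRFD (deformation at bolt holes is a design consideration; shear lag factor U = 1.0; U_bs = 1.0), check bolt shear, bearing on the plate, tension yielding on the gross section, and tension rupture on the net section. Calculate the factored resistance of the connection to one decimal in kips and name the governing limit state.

111.8 kips (bolt shear governs)

Bolt shear: A_b = π(0.625)²/4 = 0.3068 in². φR_n = 0.75 × 54 × 0.3068 × 9 × 1 = 111.8 kips.
Bearing (0.375 in plate, F_u = 65 ksi): end bolts L_c = 1.5 − 0.6875/2 = 1.15625, R_n = min(1.2×1.15625×0.375×65, 2.4×0.625×0.375×65) = 33.82 kips/bolt; interior L_c = 2.25 − 0.6875 = 1.5625, R_n = 36.563 kips/bolt. φR_n = 0.75 × (3×33.82 + 6×36.563) = 240.6 kips.
Tension yield (gross): A_g = 9.125×0.375 = 3.4219 in². φR_n = 0.90 × 50 × 3.4219 = 154.0 kips.
Tension rupture (net): A_n = (9.125 − 3×0.75)×0.375 = 2.5781 in² (U = 1.0, A_e = A_n). φR_n = 0.75 × 65 × 2.5781 = 125.7 kips.
Governing: min(111.8, 240.6, 154.0, 125.7) = 111.8 kips → bolt shear.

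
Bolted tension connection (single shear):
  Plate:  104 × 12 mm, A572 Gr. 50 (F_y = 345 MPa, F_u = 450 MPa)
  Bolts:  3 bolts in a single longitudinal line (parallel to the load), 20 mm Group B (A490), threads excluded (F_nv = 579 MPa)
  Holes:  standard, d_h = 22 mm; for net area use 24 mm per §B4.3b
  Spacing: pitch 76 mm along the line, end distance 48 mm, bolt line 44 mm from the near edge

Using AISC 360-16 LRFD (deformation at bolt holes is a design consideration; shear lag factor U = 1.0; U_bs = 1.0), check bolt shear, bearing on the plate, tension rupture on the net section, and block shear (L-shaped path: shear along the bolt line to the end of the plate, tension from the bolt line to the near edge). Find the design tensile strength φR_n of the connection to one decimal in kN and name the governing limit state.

324.0 kN (net-section rupture governs)

Bolt shear: A_b = π(20)²/4 = 314.16 mm². φR_n = 0.75 × 579 × 314.16 × 3 × 1 = 409.3 kN.
Bearing (12 mm plate, F_u = 450 MPa): end bolts L_c = 48 − 22/2 = 37, R_n = min(1.2×37×12×450, 2.4×20×12×450) = 239.76 kN/bolt; interior L_c = 76 − 22 = 54, R_n = 259.2 kN/bolt. φR_n = 0.75 × (1×239.76 + 2×259.2) = 568.6 kN.
Tension rupture (net): A_n = (104 − 1×24)×12 = 960 mm² (U = 1.0, A_e = A_n). φR_n = 0.75 × 450 × 960 = 324.0 kN.
Block shear: shear path 1×[48+2×76] = 1×200 mm, A_gv = 2400, A_nv = 1×(200 − 2.5×24)×12 = 1680 mm²; tension to near edge: (44 − 0.5×24)×12 = 384 mm². R_n = min(0.6×450×1680, 0.6×345×2400) + 1.0×450×384 = min(453.6, 496.8) + 172.8 = 626.4 kN. φR_n = 0.75 × 626.4 = 469.8 kN.
Governing: min(409.3, 568.6, 324.0, 469.8) = 324.0 kN → net-section rupture.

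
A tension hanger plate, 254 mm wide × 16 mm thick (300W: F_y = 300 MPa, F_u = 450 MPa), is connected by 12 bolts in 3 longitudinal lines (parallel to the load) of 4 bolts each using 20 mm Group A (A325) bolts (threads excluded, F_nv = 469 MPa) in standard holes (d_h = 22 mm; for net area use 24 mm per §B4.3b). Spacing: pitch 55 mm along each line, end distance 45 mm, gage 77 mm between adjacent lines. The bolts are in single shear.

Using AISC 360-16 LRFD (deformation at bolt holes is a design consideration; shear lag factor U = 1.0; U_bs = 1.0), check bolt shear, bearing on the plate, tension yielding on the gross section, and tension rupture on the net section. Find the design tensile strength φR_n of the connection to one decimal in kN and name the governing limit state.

982.8 kN (net-section rupture governs)

Bolt shear: A_b = π(20)²/4 = 314.16 mm². φR_n = 0.75 × 469 × 314.16 × 12 × 1 = 1326.1 kN.
Bearing (16 mm plate, F_u = 450 MPa): end bolts L_c = 45 − 22/2 = 34, R_n = min(1.2×34×16×450, 2.4×20×16×450) = 293.76 kN/bolt; interior L_c = 55 − 22 = 33, R_n = 285.12 kN/bolt. φR_n = 0.75 × (3×293.76 + 9×285.12) = 2585.5 kN.
Tension yield (gross): A_g = 254×16 = 4064 mm². φR_n = 0.90 × 300 × 4064 = 1097.3 kN.
Tension rupture (net): A_n = (254 − 3×24)×16 = 2912 mm² (U = 1.0, A_e = A_n). φR_n = 0.75 × 450 × 2912 = 982.8 kN.
Governing: min(1326.1, 2585.5, 1097.3, 982.8) = 982.8 kN → net-section rupture.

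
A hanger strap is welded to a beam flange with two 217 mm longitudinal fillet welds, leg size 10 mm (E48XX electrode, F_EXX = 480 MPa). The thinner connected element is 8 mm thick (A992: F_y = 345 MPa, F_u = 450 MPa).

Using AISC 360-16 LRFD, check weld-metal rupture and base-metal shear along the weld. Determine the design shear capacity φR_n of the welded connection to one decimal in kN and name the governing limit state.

662.8 kN (weld metal governs)

Weld metal: throat = 0.707×10 = 7.07 mm, L = 2×217 = 434 mm. φR_n = 0.75 × 0.6 × 480 × 7.07 × 434 = 662.8 kN.
Base metal shear (8 mm plate): yield φR_n = 1.0×0.6×345×8×434 = 718.7 kN; rupture φR_n = 0.75×0.6×450×8×434 = 703.1 kN; take 703.1 kN (rupture).
Governing: min(662.8, 703.1) = 662.8 kN → weld metal.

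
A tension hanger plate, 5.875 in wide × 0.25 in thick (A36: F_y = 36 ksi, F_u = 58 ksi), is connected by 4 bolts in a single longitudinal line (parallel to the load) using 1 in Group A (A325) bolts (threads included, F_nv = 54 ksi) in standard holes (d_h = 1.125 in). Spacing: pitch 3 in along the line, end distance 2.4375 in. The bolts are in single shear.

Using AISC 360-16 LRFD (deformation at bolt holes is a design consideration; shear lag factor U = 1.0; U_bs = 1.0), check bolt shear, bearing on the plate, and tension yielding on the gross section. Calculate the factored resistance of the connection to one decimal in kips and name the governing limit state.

47.6 kips (gross-section yield governs)

Bolt shear: A_b = π(1)²/4 = 0.7854 in². φR_n = 0.75 × 54 × 0.7854 × 4 × 1 = 127.2 kips.
Bearing (0.25 in plate, F_u = 58 ksi): end bolts L_c = 2.4375 − 1.125/2 = 1.875, R_n = min(1.2×1.875×0.25×58, 2.4×1×0.25×58) = 32.625 kips/bolt; interior L_c = 3 − 1.125 = 1.875, R_n = 32.625 kips/bolt. φR_n = 0.75 × (1×32.625 + 3×32.625) = 97.9 kips.
Tension yield (gross): A_g = 5.875×0.25 = 1.4688 in². φR_n = 0.90 × 36 × 1.4688 = 47.6 kips.
Governing: min(127.2, 97.9, 47.6) = 47.6 kips → gross-section yield.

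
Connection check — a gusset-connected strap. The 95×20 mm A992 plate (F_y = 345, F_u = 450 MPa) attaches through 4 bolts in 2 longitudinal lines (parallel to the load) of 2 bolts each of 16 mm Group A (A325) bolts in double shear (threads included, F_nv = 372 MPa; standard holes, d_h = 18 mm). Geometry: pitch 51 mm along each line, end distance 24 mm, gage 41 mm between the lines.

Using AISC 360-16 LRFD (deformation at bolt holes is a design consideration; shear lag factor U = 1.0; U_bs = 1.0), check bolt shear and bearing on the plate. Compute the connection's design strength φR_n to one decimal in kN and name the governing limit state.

448.8 kN (bolt shear governs)

Bolt shear: A_b = π(16)²/4 = 201.06 mm². φR_n = 0.75 × 372 × 201.06 × 4 × 2 = 448.8 kN.
Bearing (20 mm plate, F_u = 450 MPa): end bolts L_c = 24 − 18/2 = 15, R_n = min(1.2×15×20×450, 2.4×16×20×450) = 162 kN/bolt; interior L_c = 51 − 18 = 33, R_n = 345.6 kN/bolt. φR_n = 0.75 × (2×162 + 2×345.6) = 761.4 kN.
Governing: min(448.8, 761.4) = 448.8 kN → bolt shear.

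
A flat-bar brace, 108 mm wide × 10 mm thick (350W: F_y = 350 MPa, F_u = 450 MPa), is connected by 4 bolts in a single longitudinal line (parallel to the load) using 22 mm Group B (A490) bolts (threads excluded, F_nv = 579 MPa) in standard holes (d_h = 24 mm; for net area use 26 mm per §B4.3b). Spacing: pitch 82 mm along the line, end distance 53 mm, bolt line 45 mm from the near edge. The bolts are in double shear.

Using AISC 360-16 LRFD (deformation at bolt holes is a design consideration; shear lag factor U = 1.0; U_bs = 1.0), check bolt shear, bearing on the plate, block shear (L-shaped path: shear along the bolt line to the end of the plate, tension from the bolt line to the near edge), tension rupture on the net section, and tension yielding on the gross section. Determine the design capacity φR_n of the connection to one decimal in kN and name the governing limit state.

Bolt shear: A_b = π(22)²/4 = 380.13 mm². φR_n = 0.75 × 579 × 380.13 × 4 × 2 = 1320.6 kN.
Bearing (10 mm plate, F_u = 450 MPa): end bolts L_c = 53 − 24/2 = 41, R_n = min(1.2×41×10×450, 2.4×22×10×450) = 221.4 kN/bolt; interior L_c = 82 − 24 = 58, R_n = 237.6 kN/bolt. φR_n = 0.75 × (1×221.4 + 3×237.6) = 700.7 kN.
Block shear: shear path 1×[53+3×82] = 1×299 mm, A_gv = 2990, A_nv = 1×(299 − 3.5×26)×10 = 2080 mm²; tension to near edge: (45 − 0.5×26)×10 = 320 mm². R_n = min(0.6×450×2080, 0.6×350×2990) + 1.0×450×320 = min(561.6, 627.9) + 144 = 705.6 kN. φR_n = 0.75 × 705.6 = 529.2 kN.
Tension rupture (net): A_n = (108 − 1×26)×10 = 820 mm² (U = 1.0, A_e = A_n). φR_n = 0.75 × 450 × 820 = 276.8 kN.
Tension yield (gross): A_g = 108×10 = 1080 mm². φR_n = 0.90 × 350 × 1080 = 340.2 kN.
Governing: min(1320.6, 700.7, 529.2, 276.8, 340.2) = 276.8 kN → net-section rupture.

276.8 kN (net-section rupture governs)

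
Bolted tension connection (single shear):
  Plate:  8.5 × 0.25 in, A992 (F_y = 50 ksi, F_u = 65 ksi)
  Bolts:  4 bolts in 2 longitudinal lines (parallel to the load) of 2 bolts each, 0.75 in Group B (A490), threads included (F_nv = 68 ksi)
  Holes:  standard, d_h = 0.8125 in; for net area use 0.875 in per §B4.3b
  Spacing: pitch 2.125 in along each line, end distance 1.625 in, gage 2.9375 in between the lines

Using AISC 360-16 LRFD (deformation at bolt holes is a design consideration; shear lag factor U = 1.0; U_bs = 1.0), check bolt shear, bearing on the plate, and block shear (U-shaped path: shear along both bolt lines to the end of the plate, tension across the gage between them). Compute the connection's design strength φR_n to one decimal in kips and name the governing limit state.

Bolt shear: A_b = π(0.75)²/4 = 0.44179 in². φR_n = 0.75 × 68 × 0.44179 × 4 × 1 = 90.1 kips.
Bearing (0.25 in plate, F_u = 65 ksi): end bolts L_c = 1.625 − 0.8125/2 = 1.21875, R_n = min(1.2×1.21875×0.25×65, 2.4×0.75×0.25×65) = 23.766 kips/bolt; interior L_c = 2.125 − 0.8125 = 1.3125, R_n = 25.594 kips/bolt. φR_n = 0.75 × (2×23.766 + 2×25.594) = 74.0 kips.
Block shear: shear path 2×[1.625+1×2.125] = 2×3.75 in, A_gv = 1.875, A_nv = 2×(3.75 − 1.5×0.875)×0.25 = 1.2188 in²; tension across gage: (2.9375 − 1×0.875)×0.25 = 0.51563 in². R_n = min(0.6×65×1.2188, 0.6×50×1.875) + 1.0×65×0.51563 = min(47.533, 56.25) + 33.516 = 81.049 kips. φR_n = 0.75 × 81.049 = 60.8 kips.
Governing: min(90.1, 74.0, 60.8) = 60.8 kips → block shear.

60.8 kips (block shear governs)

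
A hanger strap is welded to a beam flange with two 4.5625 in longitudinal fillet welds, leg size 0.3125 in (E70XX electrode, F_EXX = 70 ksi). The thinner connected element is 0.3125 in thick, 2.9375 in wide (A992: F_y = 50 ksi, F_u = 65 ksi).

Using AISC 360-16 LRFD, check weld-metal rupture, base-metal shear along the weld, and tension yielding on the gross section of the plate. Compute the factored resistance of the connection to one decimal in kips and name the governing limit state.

41.3 kips (gross-section yield governs)

Weld metal: throat = 0.707×0.3125 = 0.22094 in, L = 2×4.5625 = 9.125 in. φR_n = 0.75 × 0.6 × 70 × 0.22094 × 9.125 = 63.5 kips.
Base metal shear (0.3125 in plate): yield φR_n = 1.0×0.6×50×0.3125×9.125 = 85.5 kips; rupture φR_n = 0.75×0.6×65×0.3125×9.125 = 83.4 kips; take 83.4 kips (rupture).
Tension yield (gross): A_g = 2.9375×0.3125 = 0.91797 in². φR_n = 0.90 × 50 × 0.91797 = 41.3 kips.
Governing: min(63.5, 83.4, 41.3) = 41.3 kips → gross-section yield.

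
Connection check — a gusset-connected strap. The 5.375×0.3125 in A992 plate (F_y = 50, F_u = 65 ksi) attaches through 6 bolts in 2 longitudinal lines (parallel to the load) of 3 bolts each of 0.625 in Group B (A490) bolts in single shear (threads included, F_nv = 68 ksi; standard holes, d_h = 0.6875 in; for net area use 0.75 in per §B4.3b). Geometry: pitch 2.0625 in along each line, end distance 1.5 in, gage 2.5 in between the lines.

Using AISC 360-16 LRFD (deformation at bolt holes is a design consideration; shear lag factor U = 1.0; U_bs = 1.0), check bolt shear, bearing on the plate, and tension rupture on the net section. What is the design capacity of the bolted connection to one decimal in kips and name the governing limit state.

Bolt shear: A_b = π(0.625)²/4 = 0.3068 in². φR_n = 0.75 × 68 × 0.3068 × 6 × 1 = 93.9 kips.
Bearing (0.3125 in plate, F_u = 65 ksi): end bolts L_c = 1.5 − 0.6875/2 = 1.15625, R_n = min(1.2×1.15625×0.3125×65, 2.4×0.625×0.3125×65) = 28.184 kips/bolt; interior L_c = 2.0625 − 0.6875 = 1.375, R_n = 30.469 kips/bolt. φR_n = 0.75 × (2×28.184 + 4×30.469) = 133.7 kips.
Tension rupture (net): A_n = (5.375 − 2×0.75)×0.3125 = 1.2109 in² (U = 1.0, A_e = A_n). φR_n = 0.75 × 65 × 1.2109 = 59.0 kips.
Governing: min(93.9, 133.7, 59.0) = 59.0 kips → net-section rupture.

59.0 kips (net-section rupture governs)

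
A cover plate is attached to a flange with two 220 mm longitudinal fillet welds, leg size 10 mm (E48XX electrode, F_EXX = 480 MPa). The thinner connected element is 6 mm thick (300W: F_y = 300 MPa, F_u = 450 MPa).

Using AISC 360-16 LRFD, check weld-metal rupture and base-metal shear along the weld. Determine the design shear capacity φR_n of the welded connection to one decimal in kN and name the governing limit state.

475.2 kN (base-metal shear governs)

Weld metal: throat = 0.707×10 = 7.07 mm, L = 2×220 = 440 mm. φR_n = 0.75 × 0.6 × 480 × 7.07 × 440 = 671.9 kN.
Base metal shear (6 mm plate): yield φR_n = 1.0×0.6×300×6×440 = 475.2 kN; rupture φR_n = 0.75×0.6×450×6×440 = 534.6 kN; take 475.2 kN (yield).
Governing: min(671.9, 475.2) = 475.2 kN → base-metal shear.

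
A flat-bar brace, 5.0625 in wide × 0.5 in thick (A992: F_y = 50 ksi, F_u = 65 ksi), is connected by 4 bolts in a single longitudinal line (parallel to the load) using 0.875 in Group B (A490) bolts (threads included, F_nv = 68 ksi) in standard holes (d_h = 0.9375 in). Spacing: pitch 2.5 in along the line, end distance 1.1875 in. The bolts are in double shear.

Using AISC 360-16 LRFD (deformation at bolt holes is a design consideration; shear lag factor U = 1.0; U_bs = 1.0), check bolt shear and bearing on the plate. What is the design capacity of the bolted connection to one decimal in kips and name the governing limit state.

Bolt shear: A_b = π(0.875)²/4 = 0.60132 in². φR_n = 0.75 × 68 × 0.60132 × 4 × 2 = 245.3 kips.
Bearing (0.5 in plate, F_u = 65 ksi): end bolts L_c = 1.1875 − 0.9375/2 = 0.71875, R_n = min(1.2×0.71875×0.5×65, 2.4×0.875×0.5×65) = 28.031 kips/bolt; interior L_c = 2.5 − 0.9375 = 1.5625, R_n = 60.938 kips/bolt. φR_n = 0.75 × (1×28.031 + 3×60.938) = 158.1 kips.
Governing: min(245.3, 158.1) = 158.1 kips → bearing.

158.1 kips (bearing governs)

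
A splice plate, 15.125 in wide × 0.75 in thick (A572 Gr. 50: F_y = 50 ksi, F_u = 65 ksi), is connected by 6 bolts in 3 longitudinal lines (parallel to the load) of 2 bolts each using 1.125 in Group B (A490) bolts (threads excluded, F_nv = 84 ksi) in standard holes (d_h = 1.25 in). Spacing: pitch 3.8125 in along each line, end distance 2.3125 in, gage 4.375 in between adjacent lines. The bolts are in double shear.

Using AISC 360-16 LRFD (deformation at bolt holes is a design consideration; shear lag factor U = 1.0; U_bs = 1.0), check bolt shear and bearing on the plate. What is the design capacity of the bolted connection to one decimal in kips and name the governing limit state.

518.3 kips (bearing governs)

Bolt shear: A_b = π(1.125)²/4 = 0.99402 in². φR_n = 0.75 × 84 × 0.99402 × 6 × 2 = 751.5 kips.
Bearing (0.75 in plate, F_u = 65 ksi): end bolts L_c = 2.3125 − 1.25/2 = 1.6875, R_n = min(1.2×1.6875×0.75×65, 2.4×1.125×0.75×65) = 98.719 kips/bolt; interior L_c = 3.8125 − 1.25 = 2.5625, R_n = 131.63 kips/bolt. φR_n = 0.75 × (3×98.719 + 3×131.63) = 518.3 kips.
Governing: min(751.5, 518.3) = 518.3 kips → bearing.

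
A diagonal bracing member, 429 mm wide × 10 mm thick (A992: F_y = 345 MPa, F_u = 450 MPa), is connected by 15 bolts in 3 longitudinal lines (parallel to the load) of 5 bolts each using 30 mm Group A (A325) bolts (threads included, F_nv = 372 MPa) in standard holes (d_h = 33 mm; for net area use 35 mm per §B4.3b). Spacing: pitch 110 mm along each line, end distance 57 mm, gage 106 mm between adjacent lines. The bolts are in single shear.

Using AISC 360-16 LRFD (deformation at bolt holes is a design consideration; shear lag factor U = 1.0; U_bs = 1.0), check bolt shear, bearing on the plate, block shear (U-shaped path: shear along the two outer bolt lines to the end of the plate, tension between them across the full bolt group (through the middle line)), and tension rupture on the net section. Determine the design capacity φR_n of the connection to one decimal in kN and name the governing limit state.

1093.5 kN (net-section rupture governs)

Bolt shear: A_b = π(30)²/4 = 706.86 mm². φR_n = 0.75 × 372 × 706.86 × 15 × 1 = 2958.2 kN.
Bearing (10 mm plate, F_u = 450 MPa): end bolts L_c = 57 − 33/2 = 40.5, R_n = min(1.2×40.5×10×450, 2.4×30×10×450) = 218.7 kN/bolt; interior L_c = 110 − 33 = 77, R_n = 324 kN/bolt. φR_n = 0.75 × (3×218.7 + 12×324) = 3408.1 kN.
Block shear: shear path 2×[57+4×110] = 2×497 mm, A_gv = 9940, A_nv = 2×(497 − 4.5×35)×10 = 6790 mm²; tension across gage: (212 − 2×35)×10 = 1420 mm². R_n = min(0.6×450×6790, 0.6×345×9940) + 1.0×450×1420 = min(1833.3, 2057.6) + 639 = 2472.3 kN. φR_n = 0.75 × 2472.3 = 1854.2 kN.
Tension rupture (net): A_n = (429 − 3×35)×10 = 3240 mm² (U = 1.0, A_e = A_n). φR_n = 0.75 × 450 × 3240 = 1093.5 kN.
Governing: min(2958.2, 3408.1, 1854.2, 1093.5) = 1093.5 kN → net-section rupture.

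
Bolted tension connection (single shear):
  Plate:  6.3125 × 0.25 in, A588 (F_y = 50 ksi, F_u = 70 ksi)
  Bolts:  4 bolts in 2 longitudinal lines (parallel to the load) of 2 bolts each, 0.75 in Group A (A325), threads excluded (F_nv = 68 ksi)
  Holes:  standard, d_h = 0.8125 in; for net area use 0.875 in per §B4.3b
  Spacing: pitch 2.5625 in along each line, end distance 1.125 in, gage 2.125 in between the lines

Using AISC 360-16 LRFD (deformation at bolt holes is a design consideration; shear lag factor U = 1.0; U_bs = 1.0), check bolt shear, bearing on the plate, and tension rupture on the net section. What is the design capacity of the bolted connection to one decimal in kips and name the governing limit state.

59.9 kips (net-section rupture governs)

Bolt shear: A_b = π(0.75)²/4 = 0.44179 in². φR_n = 0.75 × 68 × 0.44179 × 4 × 1 = 90.1 kips.
Bearing (0.25 in plate, F_u = 70 ksi): end bolts L_c = 1.125 − 0.8125/2 = 0.71875, R_n = min(1.2×0.71875×0.25×70, 2.4×0.75×0.25×70) = 15.094 kips/bolt; interior L_c = 2.5625 − 0.8125 = 1.75, R_n = 31.5 kips/bolt. φR_n = 0.75 × (2×15.094 + 2×31.5) = 69.9 kips.
Tension rupture (net): A_n = (6.3125 − 2×0.875)×0.25 = 1.1406 in² (U = 1.0, A_e = A_n). φR_n = 0.75 × 70 × 1.1406 = 59.9 kips.
Governing: min(90.1, 69.9, 59.9) = 59.9 kips → net-section rupture.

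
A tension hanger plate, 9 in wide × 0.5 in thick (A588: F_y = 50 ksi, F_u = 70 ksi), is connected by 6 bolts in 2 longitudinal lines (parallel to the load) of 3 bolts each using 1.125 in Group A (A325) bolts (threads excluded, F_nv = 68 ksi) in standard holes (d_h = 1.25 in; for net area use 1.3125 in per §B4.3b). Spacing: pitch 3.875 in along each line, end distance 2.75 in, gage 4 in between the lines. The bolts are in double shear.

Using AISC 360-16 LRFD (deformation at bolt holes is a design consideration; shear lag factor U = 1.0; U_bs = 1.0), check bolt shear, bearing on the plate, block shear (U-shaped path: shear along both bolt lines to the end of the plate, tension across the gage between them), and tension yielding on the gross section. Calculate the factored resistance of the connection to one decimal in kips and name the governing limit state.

202.5 kips (gross-section yield governs)

Bolt shear: A_b = π(1.125)²/4 = 0.99402 in². φR_n = 0.75 × 68 × 0.99402 × 6 × 2 = 608.3 kips.
Bearing (0.5 in plate, F_u = 70 ksi): end bolts L_c = 2.75 − 1.25/2 = 2.125, R_n = min(1.2×2.125×0.5×70, 2.4×1.125×0.5×70) = 89.25 kips/bolt; interior L_c = 3.875 − 1.25 = 2.625, R_n = 94.5 kips/bolt. φR_n = 0.75 × (2×89.25 + 4×94.5) = 417.4 kips.
Block shear: shear path 2×[2.75+2×3.875] = 2×10.5 in, A_gv = 10.5, A_nv = 2×(10.5 − 2.5×1.3125)×0.5 = 7.2188 in²; tension across gage: (4 − 1×1.3125)×0.5 = 1.3438 in². R_n = min(0.6×70×7.2188, 0.6×50×10.5) + 1.0×70×1.3438 = min(303.19, 315) + 94.066 = 397.26 kips. φR_n = 0.75 × 397.26 = 297.9 kips.
Tension yield (gross): A_g = 9×0.5 = 4.5 in². φR_n = 0.90 × 50 × 4.5 = 202.5 kips.
Governing: min(608.3, 417.4, 297.9, 202.5) = 202.5 kips → gross-section yield.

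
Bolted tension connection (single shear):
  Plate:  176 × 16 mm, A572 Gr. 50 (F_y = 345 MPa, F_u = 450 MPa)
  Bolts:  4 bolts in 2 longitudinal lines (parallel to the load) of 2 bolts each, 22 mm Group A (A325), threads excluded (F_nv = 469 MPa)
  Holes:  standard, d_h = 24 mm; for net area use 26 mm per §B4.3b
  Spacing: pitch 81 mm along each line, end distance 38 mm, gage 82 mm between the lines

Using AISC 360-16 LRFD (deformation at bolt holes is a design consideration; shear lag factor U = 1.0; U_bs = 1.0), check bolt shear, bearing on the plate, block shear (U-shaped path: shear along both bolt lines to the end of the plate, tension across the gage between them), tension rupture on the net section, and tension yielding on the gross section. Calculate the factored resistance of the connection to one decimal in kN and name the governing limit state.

534.8 kN (bolt shear governs)

Bolt shear: A_b = π(22)²/4 = 380.13 mm². φR_n = 0.75 × 469 × 380.13 × 4 × 1 = 534.8 kN.
Bearing (16 mm plate, F_u = 450 MPa): end bolts L_c = 38 − 24/2 = 26, R_n = min(1.2×26×16×450, 2.4×22×16×450) = 224.64 kN/bolt; interior L_c = 81 − 24 = 57, R_n = 380.16 kN/bolt. φR_n = 0.75 × (2×224.64 + 2×380.16) = 907.2 kN.
Block shear: shear path 2×[38+1×81] = 2×119 mm, A_gv = 3808, A_nv = 2×(119 − 1.5×26)×16 = 2560 mm²; tension across gage: (82 − 1×26)×16 = 896 mm². R_n = min(0.6×450×2560, 0.6×345×3808) + 1.0×450×896 = min(691.2, 788.26) + 403.2 = 1094.4 kN. φR_n = 0.75 × 1094.4 = 820.8 kN.
Tension rupture (net): A_n = (176 − 2×26)×16 = 1984 mm² (U = 1.0, A_e = A_n). φR_n = 0.75 × 450 × 1984 = 669.6 kN.
Tension yield (gross): A_g = 176×16 = 2816 mm². φR_n = 0.90 × 345 × 2816 = 874.4 kN.
Governing: min(534.8, 907.2, 820.8, 669.6, 874.4) = 534.8 kN → bolt shear.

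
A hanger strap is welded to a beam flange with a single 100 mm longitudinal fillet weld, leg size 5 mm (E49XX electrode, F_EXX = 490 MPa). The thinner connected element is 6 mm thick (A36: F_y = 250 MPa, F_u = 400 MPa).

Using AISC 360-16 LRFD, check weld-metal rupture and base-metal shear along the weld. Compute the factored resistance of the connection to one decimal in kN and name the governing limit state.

77.9 kN (weld metal governs)

Weld metal: throat = 0.707×5 = 3.535 mm, L = 100 mm. φR_n = 0.75 × 0.6 × 490 × 3.535 × 100 = 77.9 kN.
Base metal shear (6 mm plate): yield φR_n = 1.0×0.6×250×6×100 = 90.0 kN; rupture φR_n = 0.75×0.6×400×6×100 = 108.0 kN; take 90.0 kN (yield).
Governing: min(77.9, 90.0) = 77.9 kN → weld metal.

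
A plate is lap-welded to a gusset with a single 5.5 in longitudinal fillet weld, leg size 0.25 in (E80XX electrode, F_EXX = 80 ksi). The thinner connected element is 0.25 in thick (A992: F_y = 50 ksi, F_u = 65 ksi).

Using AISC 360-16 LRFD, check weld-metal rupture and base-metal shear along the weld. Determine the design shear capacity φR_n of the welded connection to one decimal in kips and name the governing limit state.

Weld metal: throat = 0.707×0.25 = 0.17675 in, L = 5.5 in. φR_n = 0.75 × 0.6 × 80 × 0.17675 × 5.5 = 35.0 kips.
Base metal shear (0.25 in plate): yield φR_n = 1.0×0.6×50×0.25×5.5 = 41.3 kips; rupture φR_n = 0.75×0.6×65×0.25×5.5 = 40.2 kips; take 40.2 kips (rupture).
Governing: min(35.0, 40.2) = 35.0 kips → weld metal.

35.0 kips (weld metal governs)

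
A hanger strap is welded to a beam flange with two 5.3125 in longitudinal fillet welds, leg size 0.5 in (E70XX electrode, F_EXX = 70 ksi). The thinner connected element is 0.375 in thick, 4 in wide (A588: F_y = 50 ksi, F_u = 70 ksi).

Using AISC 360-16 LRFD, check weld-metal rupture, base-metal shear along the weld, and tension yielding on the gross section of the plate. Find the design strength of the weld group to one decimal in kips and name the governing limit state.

Weld metal: throat = 0.707×0.5 = 0.3535 in, L = 2×5.3125 = 10.625 in. φR_n = 0.75 × 0.6 × 70 × 0.3535 × 10.625 = 118.3 kips.
Base metal shear (0.375 in plate): yield φR_n = 1.0×0.6×50×0.375×10.625 = 119.5 kips; rupture φR_n = 0.75×0.6×70×0.375×10.625 = 125.5 kips; take 119.5 kips (yield).
Tension yield (gross): A_g = 4×0.375 = 1.5 in². φR_n = 0.90 × 50 × 1.5 = 67.5 kips.
Governing: min(118.3, 119.5, 67.5) = 67.5 kips → gross-section yield.

67.5 kips (gross-section yield governs)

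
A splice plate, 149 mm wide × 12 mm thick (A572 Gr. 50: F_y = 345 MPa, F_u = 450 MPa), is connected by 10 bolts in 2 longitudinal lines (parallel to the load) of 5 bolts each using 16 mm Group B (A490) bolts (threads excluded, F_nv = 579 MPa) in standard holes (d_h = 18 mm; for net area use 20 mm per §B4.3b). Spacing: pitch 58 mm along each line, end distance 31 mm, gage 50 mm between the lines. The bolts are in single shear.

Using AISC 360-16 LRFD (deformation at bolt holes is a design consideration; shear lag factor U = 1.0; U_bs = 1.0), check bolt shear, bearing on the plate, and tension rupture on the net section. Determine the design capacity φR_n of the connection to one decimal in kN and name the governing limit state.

Bolt shear: A_b = π(16)²/4 = 201.06 mm². φR_n = 0.75 × 579 × 201.06 × 10 × 1 = 873.1 kN.
Bearing (12 mm plate, F_u = 450 MPa): end bolts L_c = 31 − 18/2 = 22, R_n = min(1.2×22×12×450, 2.4×16×12×450) = 142.56 kN/bolt; interior L_c = 58 − 18 = 40, R_n = 207.36 kN/bolt. φR_n = 0.75 × (2×142.56 + 8×207.36) = 1458.0 kN.
Tension rupture (net): A_n = (149 − 2×20)×12 = 1308 mm² (U = 1.0, A_e = A_n). φR_n = 0.75 × 450 × 1308 = 441.5 kN.
Governing: min(873.1, 1458.0, 441.5) = 441.5 kN → net-section rupture.

441.5 kN (net-section rupture governs)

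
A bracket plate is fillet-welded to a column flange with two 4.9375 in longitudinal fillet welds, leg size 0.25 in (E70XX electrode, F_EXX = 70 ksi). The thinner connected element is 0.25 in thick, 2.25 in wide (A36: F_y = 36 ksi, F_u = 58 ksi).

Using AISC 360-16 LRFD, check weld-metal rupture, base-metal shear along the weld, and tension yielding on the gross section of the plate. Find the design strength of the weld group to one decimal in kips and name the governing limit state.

18.2 kips (gross-section yield governs)

Weld metal: throat = 0.707×0.25 = 0.17675 in, L = 2×4.9375 = 9.875 in. φR_n = 0.75 × 0.6 × 70 × 0.17675 × 9.875 = 55.0 kips.
Base metal shear (0.25 in plate): yield φR_n = 1.0×0.6×36×0.25×9.875 = 53.3 kips; rupture φR_n = 0.75×0.6×58×0.25×9.875 = 64.4 kips; take 53.3 kips (yield).
Tension yield (gross): A_g = 2.25×0.25 = 0.5625 in². φR_n = 0.90 × 36 × 0.5625 = 18.2 kips.
Governing: min(55.0, 53.3, 18.2) = 18.2 kips → gross-section yield.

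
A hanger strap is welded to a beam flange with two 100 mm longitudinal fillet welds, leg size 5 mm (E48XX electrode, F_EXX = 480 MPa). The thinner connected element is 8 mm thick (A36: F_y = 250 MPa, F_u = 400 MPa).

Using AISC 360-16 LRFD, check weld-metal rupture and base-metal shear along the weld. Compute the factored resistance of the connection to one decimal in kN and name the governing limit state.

Weld metal: throat = 0.707×5 = 3.535 mm, L = 2×100 = 200 mm. φR_n = 0.75 × 0.6 × 480 × 3.535 × 200 = 152.7 kN.
Base metal shear (8 mm plate): yield φR_n = 1.0×0.6×250×8×200 = 240.0 kN; rupture φR_n = 0.75×0.6×400×8×200 = 288.0 kN; take 240.0 kN (yield).
Governing: min(152.7, 240.0) = 152.7 kN → weld metal.

152.7 kN (weld metal governs)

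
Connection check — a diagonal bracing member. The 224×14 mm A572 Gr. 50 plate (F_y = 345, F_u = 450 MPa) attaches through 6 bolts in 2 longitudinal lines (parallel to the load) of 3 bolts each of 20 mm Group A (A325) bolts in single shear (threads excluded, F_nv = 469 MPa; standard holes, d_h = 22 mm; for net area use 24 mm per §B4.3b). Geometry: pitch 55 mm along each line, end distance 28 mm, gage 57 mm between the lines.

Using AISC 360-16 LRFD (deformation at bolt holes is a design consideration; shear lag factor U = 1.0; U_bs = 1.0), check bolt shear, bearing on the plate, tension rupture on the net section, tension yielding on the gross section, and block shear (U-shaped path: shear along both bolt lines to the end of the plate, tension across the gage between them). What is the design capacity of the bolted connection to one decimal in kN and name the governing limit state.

Bolt shear: A_b = π(20)²/4 = 314.16 mm². φR_n = 0.75 × 469 × 314.16 × 6 × 1 = 663.0 kN.
Bearing (14 mm plate, F_u = 450 MPa): end bolts L_c = 28 − 22/2 = 17, R_n = min(1.2×17×14×450, 2.4×20×14×450) = 128.52 kN/bolt; interior L_c = 55 − 22 = 33, R_n = 249.48 kN/bolt. φR_n = 0.75 × (2×128.52 + 4×249.48) = 941.2 kN.
Tension rupture (net): A_n = (224 − 2×24)×14 = 2464 mm² (U = 1.0, A_e = A_n). φR_n = 0.75 × 450 × 2464 = 831.6 kN.
Tension yield (gross): A_g = 224×14 = 3136 mm². φR_n = 0.90 × 345 × 3136 = 973.7 kN.
Block shear: shear path 2×[28+2×55] = 2×138 mm, A_gv = 3864, A_nv = 2×(138 − 2.5×24)×14 = 2184 mm²; tension across gage: (57 − 1×24)×14 = 462 mm². R_n = min(0.6×450×2184, 0.6×345×3864) + 1.0×450×462 = min(589.68, 799.85) + 207.9 = 797.58 kN. φR_n = 0.75 × 797.58 = 598.2 kN.
Governing: min(663.0, 941.2, 831.6, 973.7, 598.2) = 598.2 kN → block shear.

598.2 kN (block shear governs)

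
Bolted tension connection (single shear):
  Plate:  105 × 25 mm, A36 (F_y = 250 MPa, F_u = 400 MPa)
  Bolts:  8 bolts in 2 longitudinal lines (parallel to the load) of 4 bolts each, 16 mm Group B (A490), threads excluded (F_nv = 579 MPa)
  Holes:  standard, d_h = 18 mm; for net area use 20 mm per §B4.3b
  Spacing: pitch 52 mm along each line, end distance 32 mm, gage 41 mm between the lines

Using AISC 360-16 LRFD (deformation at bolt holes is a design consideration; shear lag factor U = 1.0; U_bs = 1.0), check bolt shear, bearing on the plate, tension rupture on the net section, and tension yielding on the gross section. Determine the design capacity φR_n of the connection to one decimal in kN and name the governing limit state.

487.5 kN (net-section rupture governs)

Bolt shear: A_b = π(16)²/4 = 201.06 mm². φR_n = 0.75 × 579 × 201.06 × 8 × 1 = 698.5 kN.
Bearing (25 mm plate, F_u = 400 MPa): end bolts L_c = 32 − 18/2 = 23, R_n = min(1.2×23×25×400, 2.4×16×25×400) = 276 kN/bolt; interior L_c = 52 − 18 = 34, R_n = 384 kN/bolt. φR_n = 0.75 × (2×276 + 6×384) = 2142.0 kN.
Tension rupture (net): A_n = (105 − 2×20)×25 = 1625 mm² (U = 1.0, A_e = A_n). φR_n = 0.75 × 400 × 1625 = 487.5 kN.
Tension yield (gross): A_g = 105×25 = 2625 mm². φR_n = 0.90 × 250 × 2625 = 590.6 kN.
Governing: min(698.5, 2142.0, 487.5, 590.6) = 487.5 kN → net-section rupture.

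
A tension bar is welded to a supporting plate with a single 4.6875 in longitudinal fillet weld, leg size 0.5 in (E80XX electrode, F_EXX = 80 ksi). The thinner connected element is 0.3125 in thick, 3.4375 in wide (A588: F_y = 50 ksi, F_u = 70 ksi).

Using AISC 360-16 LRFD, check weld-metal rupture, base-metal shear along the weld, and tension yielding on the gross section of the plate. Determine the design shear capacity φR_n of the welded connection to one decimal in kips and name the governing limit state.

Weld metal: throat = 0.707×0.5 = 0.3535 in, L = 4.6875 in. φR_n = 0.75 × 0.6 × 80 × 0.3535 × 4.6875 = 59.7 kips.
Base metal shear (0.3125 in plate): yield φR_n = 1.0×0.6×50×0.3125×4.6875 = 43.9 kips; rupture φR_n = 0.75×0.6×70×0.3125×4.6875 = 46.1 kips; take 43.9 kips (yield).
Tension yield (gross): A_g = 3.4375×0.3125 = 1.0742 in². φR_n = 0.90 × 50 × 1.0742 = 48.3 kips.
Governing: min(59.7, 43.9, 48.3) = 43.9 kips → base-metal shear.

43.9 kips (base-metal shear governs)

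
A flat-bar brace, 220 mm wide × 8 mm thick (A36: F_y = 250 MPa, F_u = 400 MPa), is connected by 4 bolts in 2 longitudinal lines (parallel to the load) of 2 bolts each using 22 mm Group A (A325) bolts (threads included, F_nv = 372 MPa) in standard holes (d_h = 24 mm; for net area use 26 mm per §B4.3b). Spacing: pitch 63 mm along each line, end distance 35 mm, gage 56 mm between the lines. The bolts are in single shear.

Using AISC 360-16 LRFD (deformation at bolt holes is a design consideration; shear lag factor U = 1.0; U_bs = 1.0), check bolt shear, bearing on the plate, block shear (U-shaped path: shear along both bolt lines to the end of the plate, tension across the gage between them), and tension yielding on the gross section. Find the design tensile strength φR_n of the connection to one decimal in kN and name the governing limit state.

Bolt shear: A_b = π(22)²/4 = 380.13 mm². φR_n = 0.75 × 372 × 380.13 × 4 × 1 = 424.2 kN.
Bearing (8 mm plate, F_u = 400 MPa): end bolts L_c = 35 − 24/2 = 23, R_n = min(1.2×23×8×400, 2.4×22×8×400) = 88.32 kN/bolt; interior L_c = 63 − 24 = 39, R_n = 149.76 kN/bolt. φR_n = 0.75 × (2×88.32 + 2×149.76) = 357.1 kN.
Block shear: shear path 2×[35+1×63] = 2×98 mm, A_gv = 1568, A_nv = 2×(98 − 1.5×26)×8 = 944 mm²; tension across gage: (56 − 1×26)×8 = 240 mm². R_n = min(0.6×400×944, 0.6×250×1568) + 1.0×400×240 = min(226.56, 235.2) + 96 = 322.56 kN. φR_n = 0.75 × 322.56 = 241.9 kN.
Tension yield (gross): A_g = 220×8 = 1760 mm². φR_n = 0.90 × 250 × 1760 = 396.0 kN.
Governing: min(424.2, 357.1, 241.9, 396.0) = 241.9 kN → block shear.

241.9 kN (block shear governs)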